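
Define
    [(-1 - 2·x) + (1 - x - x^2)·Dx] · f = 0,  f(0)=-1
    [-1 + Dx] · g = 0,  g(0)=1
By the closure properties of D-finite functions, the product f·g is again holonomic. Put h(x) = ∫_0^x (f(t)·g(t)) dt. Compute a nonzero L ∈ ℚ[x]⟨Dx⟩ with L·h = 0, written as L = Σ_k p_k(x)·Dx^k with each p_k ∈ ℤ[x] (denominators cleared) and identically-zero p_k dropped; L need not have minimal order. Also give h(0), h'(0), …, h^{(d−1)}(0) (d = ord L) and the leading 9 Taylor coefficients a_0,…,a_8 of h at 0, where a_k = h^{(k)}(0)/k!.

L = (2 + x - x^2)·Dx + (-1 + x + x^2)·Dx^2  (order 2).
h: a_k = 0, -1, -1, -7/6, -17/12, -221/120, -893/360, -17347/5040, -98221/20160, …
ICs: h(0) = 0, h′(0) = -1.

f: a_k = -1, -1, -2, -3, -5, -8, -13, -21, -34, …
g: a_k = 1, 1, 1/2, 1/6, 1/24, 1/120, 1/720, 1/5040, 1/40320, …
f·g: L₀ = L_f ⊗_s L_g, ord ≤ 1·1.
Integrate: L := L₀·Dx.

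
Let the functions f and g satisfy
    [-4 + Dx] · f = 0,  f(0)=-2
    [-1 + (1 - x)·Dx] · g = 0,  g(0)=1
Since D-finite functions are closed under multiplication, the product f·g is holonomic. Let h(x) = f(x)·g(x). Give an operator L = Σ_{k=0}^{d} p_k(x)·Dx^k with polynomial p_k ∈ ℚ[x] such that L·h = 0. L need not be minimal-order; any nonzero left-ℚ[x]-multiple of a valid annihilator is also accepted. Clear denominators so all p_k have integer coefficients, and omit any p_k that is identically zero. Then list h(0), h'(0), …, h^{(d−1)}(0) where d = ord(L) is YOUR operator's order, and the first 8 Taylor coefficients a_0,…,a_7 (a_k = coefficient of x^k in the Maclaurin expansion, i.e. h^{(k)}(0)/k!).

L = (5 - 4·x) + (-1 + x)·Dx  (order 1).
h: a_k = -2, -10, -26, -142/3, -206/3, -1286/15, -874/9, -32638/315, …
ICs: h(0) = -2.

f: a_k = -2, -8, -16, -64/3, -64/3, -256/15, -512/45, -2048/315, …
g: a_k = 1, 1, 1, 1, 1, 1, 1, 1, …
h₀=f·g: eliminate ⇒ L₀, order ≤ 1·1.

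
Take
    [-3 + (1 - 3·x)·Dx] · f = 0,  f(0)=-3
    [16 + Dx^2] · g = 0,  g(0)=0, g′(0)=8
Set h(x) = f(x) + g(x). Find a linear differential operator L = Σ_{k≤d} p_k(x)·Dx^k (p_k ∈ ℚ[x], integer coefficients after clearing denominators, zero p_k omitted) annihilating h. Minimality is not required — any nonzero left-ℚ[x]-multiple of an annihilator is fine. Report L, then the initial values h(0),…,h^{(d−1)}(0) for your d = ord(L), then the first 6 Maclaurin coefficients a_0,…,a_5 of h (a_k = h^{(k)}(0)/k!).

f: a_k = -3, -9, -27, -81, -243, -729, …
g: a_k = 0, 8, 0, -64/3, 0, 256/15, …
Weyl lclm of L_f,L_g ⇒ L₀ (ord ≤ 3).
L = (1680 - 2304·x + 3456·x^2) + (-272 + 1584·x - 3456·x^2 + 3456·x^3)·Dx + (105 - 144·x + 216·x^2)·Dx^2 + (-17 + 99·x - 216·x^2 + 216·x^3)·Dx^3  (order 3).
h: a_k = -3, -1, -27, -307/3, -243, -10679/15, …
ICs: h(0) = -3, h′(0) = -1, h′′(0) = -54.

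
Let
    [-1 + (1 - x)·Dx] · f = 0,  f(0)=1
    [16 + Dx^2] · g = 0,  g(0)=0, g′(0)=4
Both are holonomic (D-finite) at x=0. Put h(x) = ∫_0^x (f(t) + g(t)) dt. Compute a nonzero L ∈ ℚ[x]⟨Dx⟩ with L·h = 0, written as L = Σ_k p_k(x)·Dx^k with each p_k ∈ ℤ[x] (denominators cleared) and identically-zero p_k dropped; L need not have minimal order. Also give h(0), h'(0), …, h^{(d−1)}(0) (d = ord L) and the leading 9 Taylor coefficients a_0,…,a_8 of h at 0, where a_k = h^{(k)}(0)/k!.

L = (176 - 256·x + 128·x^2)·Dx + (-144 + 400·x - 384·x^2 + 128·x^3)·Dx^2 + (11 - 16·x + 8·x^2)·Dx^3 + (-9 + 25·x - 24·x^2 + 8·x^3)·Dx^4  (order 4).
h: a_k = 0, 1, 5/2, 1/3, -29/12, 1/5, 143/90, 1/7, -709/2520, …
ICs: h(0) = 0, h′(0) = 1, h′′(0) = 5, h′′′(0) = 2.

f: a_k = 1, 1, 1, 1, 1, 1, 1, 1, 1, …
g: a_k = 0, 4, 0, -32/3, 0, 128/15, 0, -1024/315, 0, …
Weyl lclm of L_f,L_g ⇒ L₀ (ord ≤ 3).
∫: right-multiply L₀ by Dx.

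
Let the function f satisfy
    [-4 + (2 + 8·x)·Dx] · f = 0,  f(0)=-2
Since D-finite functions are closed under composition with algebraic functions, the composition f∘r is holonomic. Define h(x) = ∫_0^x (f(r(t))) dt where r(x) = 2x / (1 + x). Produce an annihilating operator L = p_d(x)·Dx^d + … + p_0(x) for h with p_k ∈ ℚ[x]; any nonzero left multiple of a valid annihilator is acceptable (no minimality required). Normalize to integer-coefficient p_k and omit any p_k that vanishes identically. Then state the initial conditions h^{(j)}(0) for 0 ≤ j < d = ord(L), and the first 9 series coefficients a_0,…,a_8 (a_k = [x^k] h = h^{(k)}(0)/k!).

L = -4·Dx + (1 + 10·x + 9·x^2)·Dx^2  (order 2).
h: a_k = 0, -2, -4, 8, -26, 568/5, -588, 23640/7, -20805, …
ICs: h(0) = 0, h′(0) = -2.

f: a_k = -2, -4, 4, -8, 20, -56, 168, -528, 1716, …
Substitute x→r, Dx→(1/r')Dx; clear ⇒ L₀.
Integrate: L := L₀·Dx.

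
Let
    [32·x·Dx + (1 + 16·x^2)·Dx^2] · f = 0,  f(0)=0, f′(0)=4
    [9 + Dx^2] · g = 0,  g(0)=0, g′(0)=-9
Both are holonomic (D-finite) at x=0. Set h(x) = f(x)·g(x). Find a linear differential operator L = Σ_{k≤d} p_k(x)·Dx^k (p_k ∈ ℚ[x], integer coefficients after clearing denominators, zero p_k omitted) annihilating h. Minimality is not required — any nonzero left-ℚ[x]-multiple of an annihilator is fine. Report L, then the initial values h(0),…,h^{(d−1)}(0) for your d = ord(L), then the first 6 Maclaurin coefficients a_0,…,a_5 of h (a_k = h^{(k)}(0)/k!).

L = (16425 + 696384·x^2 + 2778624·x^4 + 11943936·x^6 + 47775744·x^8) + (23616·x + 543744·x^3 + 3981312·x^5 + 21233664·x^7)·Dx + (2050 + 87168·x^2 + 470016·x^4 + 2654208·x^6 + 10616832·x^8)·Dx^2 + (2624·x + 60416·x^3 + 442368·x^5 + 2359296·x^7)·Dx^3 + (25 + 1088·x^2 + 17920·x^4 + 147456·x^6 + 589824·x^8)·Dx^4  (order 4).
h: a_k = 0, 0, -36, 0, 246, 0, …
ICs: h(0) = 0, h′(0) = 0, h′′(0) = -72, h′′′(0) = 0.

f: a_k = 0, 4, 0, -64/3, 0, 1024/5, …
g: a_k = 0, -9, 0, 27/2, 0, -243/40, …
h₀=f·g: eliminate ⇒ L₀, order ≤ 2·2.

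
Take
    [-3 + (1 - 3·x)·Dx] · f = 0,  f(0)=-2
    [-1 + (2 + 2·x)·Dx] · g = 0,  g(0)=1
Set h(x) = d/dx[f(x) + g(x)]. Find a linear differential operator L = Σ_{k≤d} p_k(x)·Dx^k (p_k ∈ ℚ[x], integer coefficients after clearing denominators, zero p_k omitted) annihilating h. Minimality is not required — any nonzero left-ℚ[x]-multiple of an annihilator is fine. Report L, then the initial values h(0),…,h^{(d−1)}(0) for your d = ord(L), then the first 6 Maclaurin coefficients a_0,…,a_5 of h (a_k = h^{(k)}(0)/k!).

L = (-126 - 54·x) + (-213 - 450·x - 189·x^2)·Dx + (26 - 34·x - 114·x^2 - 54·x^3)·Dx^2  (order 2).
h: a_k = -11/2, -145/4, -2589/16, -20741/32, -622045/256, -4479039/512, …
ICs: h(0) = -11/2, h′(0) = -145/4.

f: a_k = -2, -6, -18, -54, -162, -486, …
g: a_k = 1, 1/2, -1/8, 1/16, -5/128, 7/256, …
h₀=f+g: left-lcm gives L₀, ord ≤ 2.
h=h₀': d/dx-closure on L₀ ⇒ L.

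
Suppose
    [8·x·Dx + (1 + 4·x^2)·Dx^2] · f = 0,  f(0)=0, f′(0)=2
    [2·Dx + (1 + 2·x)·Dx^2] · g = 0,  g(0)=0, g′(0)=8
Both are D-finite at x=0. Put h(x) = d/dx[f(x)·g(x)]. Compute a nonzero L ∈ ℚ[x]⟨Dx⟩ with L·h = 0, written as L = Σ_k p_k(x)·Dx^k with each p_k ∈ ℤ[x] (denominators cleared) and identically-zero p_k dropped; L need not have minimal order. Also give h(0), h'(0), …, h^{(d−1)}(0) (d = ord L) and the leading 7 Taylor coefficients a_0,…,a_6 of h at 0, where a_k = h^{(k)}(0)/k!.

f: a_k = 0, 2, 0, -8/3, 0, 32/5, 0, …
g: a_k = 0, 8, -8, 32/3, -16, 128/5, -128/3, …
f·g: L₀ = L_f ⊗_s L_g, ord ≤ 2·2.
Derive L from L₀ (diff closure).
L = (192 + 704·x + 2560·x^2 + 9984·x^3 + 15360·x^4 + 13312·x^5 + 4096·x^7) + (72 + 992·x + 4928·x^2 + 15488·x^3 + 34816·x^4 + 47616·x^5 + 35840·x^6 + 6144·x^7 + 14336·x^8)·Dx + (24 + 256·x + 1536·x^2 + 4992·x^3 + 11520·x^4 + 19968·x^5 + 24576·x^6 + 18432·x^7 + 6144·x^8 + 8192·x^9)·Dx^2 + (5 + 36·x + 148·x^2 + 448·x^3 + 1056·x^4 + 1920·x^5 + 2688·x^6 + 3072·x^7 + 2304·x^8 + 1024·x^9 + 1024·x^10)·Dx^3  (order 3).
h: a_k = 0, 32, -48, 0, -160/3, 6656/15, -9856/15, …
ICs: h(0) = 0, h′(0) = 32, h′′(0) = -96.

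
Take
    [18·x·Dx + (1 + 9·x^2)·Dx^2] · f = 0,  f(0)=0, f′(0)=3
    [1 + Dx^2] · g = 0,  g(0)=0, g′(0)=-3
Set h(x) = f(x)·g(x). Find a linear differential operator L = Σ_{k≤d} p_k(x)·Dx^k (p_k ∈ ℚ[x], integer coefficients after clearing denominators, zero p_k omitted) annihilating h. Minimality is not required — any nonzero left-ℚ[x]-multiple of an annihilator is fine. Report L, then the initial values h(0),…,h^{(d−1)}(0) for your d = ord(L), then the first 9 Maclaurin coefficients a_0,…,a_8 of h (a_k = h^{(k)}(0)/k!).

f: a_k = 0, 3, 0, -9, 0, 243/5, 0, -2187/7, 0, …
g: a_k = 0, -3, 0, 1/2, 0, -1/40, 0, 1/1680, 0, …
L₀ := L_f ⊗_s L_g (sym. prod.), ord ≤ 4.
L = (370 + 9594·x^2 + 4131·x^4 + 2916·x^6 + 6561·x^8) + (684·x + 6804·x^3 + 8748·x^5 + 26244·x^7)·Dx + (380 + 9792·x^2 + 5346·x^4 + 5832·x^6 + 13122·x^8)·Dx^2 + (684·x + 6804·x^3 + 8748·x^5 + 26244·x^7)·Dx^3 + (10 + 198·x^2 + 1215·x^4 + 2916·x^6 + 6561·x^8)·Dx^4  (order 4).
h: a_k = 0, 0, -9, 0, 57/2, 0, -1203/8, 0, 15389/16, …
ICs: h(0) = 0, h′(0) = 0, h′′(0) = -18, h′′′(0) = 0.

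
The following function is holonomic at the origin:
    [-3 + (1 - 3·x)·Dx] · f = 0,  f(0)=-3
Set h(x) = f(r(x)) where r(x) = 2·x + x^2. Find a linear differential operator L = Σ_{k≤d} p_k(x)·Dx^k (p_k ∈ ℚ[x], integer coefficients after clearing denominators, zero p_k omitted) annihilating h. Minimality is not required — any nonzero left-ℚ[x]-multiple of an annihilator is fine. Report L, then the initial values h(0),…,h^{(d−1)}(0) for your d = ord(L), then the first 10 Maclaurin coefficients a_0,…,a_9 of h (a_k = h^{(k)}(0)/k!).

f: a_k = -3, -9, -27, -81, -243, -729, -2187, -6561, -19683, -59049, …
L₀ from L_f via x↦r, Dx↦r'^{-1}Dx.
L = (6 + 6·x) + (-1 + 6·x + 3·x^2)·Dx  (order 1).
h: a_k = -3, -18, -117, -756, -4887, -31590, -204201, -1319976, -8532459, -55154682, …
ICs: h(0) = -3.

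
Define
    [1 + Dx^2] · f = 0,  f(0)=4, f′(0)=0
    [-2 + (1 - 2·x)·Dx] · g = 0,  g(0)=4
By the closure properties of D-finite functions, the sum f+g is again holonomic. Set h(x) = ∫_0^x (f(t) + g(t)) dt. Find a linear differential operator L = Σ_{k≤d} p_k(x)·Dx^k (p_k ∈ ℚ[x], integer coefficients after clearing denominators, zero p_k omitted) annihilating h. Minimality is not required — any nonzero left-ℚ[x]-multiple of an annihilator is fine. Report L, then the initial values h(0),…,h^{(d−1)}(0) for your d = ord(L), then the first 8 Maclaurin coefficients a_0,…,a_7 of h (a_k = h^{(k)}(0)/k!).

f: a_k = 4, 0, -2, 0, 1/6, 0, -1/180, 0, …
g: a_k = 4, 8, 16, 32, 64, 128, 256, 512, …
h₀=f+g: left-lcm gives L₀, ord ≤ 3.
Integrate: L := L₀·Dx.
L = (-50 + 8·x - 8·x^2)·Dx + (9 - 22·x + 12·x^2 - 8·x^3)·Dx^2 + (-50 + 8·x - 8·x^2)·Dx^3 + (9 - 22·x + 12·x^2 - 8·x^3)·Dx^4  (order 4).
h: a_k = 0, 8, 4, 14/3, 8, 77/6, 64/3, 46079/1260, …
ICs: h(0) = 0, h′(0) = 8, h′′(0) = 8, h′′′(0) = 28.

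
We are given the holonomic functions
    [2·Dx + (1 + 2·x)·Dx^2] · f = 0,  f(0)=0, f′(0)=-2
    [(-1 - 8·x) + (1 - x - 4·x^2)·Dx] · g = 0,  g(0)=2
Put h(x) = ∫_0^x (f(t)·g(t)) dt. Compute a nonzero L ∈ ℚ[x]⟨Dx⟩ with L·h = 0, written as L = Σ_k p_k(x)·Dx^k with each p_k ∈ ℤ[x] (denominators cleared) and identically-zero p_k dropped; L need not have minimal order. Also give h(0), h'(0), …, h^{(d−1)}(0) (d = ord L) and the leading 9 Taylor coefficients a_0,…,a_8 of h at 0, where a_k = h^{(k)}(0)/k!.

L = (10 + 32·x)·Dx + (22·x + 40·x^2)·Dx^2 + (-1 - x + 6·x^2 + 8·x^3)·Dx^3  (order 3).
h: a_k = 0, 0, -2, 0, -16/3, -8/3, -836/45, -2152/105, -1643/21, …
ICs: h(0) = 0, h′(0) = 0, h′′(0) = -4.

f: a_k = 0, -2, 2, -8/3, 4, -32/5, 32/3, -128/7, 32, …
g: a_k = 2, 2, 10, 18, 58, 130, 362, 882, 2330, …
Product ⇒ symmetric product L₀, ord ≤ 2.
Integrate: L := L₀·Dx.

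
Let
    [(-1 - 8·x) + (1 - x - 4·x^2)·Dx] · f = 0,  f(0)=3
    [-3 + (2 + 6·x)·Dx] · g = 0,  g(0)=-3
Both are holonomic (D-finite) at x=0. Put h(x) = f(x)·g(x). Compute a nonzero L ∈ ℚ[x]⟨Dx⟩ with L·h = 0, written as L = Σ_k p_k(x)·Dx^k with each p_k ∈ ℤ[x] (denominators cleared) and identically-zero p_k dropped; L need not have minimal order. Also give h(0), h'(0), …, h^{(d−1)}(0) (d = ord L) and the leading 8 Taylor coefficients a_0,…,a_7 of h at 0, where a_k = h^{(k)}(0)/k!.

f: a_k = 3, 3, 15, 27, 87, 195, 543, 1323, …
g: a_k = -3, -9/2, 27/8, -81/16, 1215/128, -5103/256, 45927/1024, -216513/2048, …
f·g: L₀ = L_f ⊗_s L_g, ord ≤ 1·1.
L = (5 + 19·x + 36·x^2) + (-2 - 4·x + 14·x^2 + 24·x^3)·Dx  (order 1).
h: a_k = -9, -45/2, -387/8, -2457/16, -40779/128, -254115/256, -2183607/1024, -13148433/2048, …
ICs: h(0) = -9.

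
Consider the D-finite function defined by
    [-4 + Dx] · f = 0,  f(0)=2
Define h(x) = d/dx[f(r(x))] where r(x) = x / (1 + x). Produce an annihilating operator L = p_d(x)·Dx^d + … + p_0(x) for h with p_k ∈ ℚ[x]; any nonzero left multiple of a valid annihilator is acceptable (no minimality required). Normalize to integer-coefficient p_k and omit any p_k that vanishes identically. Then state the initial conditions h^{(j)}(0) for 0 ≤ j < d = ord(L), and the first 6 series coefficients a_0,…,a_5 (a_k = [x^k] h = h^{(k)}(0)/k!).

L = (2 - 2·x) + (-1 - 2·x - x^2)·Dx  (order 1).
h: a_k = 8, 16, -8, -32/3, 56/3, -176/15, …
ICs: h(0) = 8.

f: a_k = 2, 8, 16, 64/3, 64/3, 256/15, …
Substitute x→r, Dx→(1/r')Dx; clear ⇒ L₀.
Differentiate: ansatz ord ≤ ord L₀ ⇒ L.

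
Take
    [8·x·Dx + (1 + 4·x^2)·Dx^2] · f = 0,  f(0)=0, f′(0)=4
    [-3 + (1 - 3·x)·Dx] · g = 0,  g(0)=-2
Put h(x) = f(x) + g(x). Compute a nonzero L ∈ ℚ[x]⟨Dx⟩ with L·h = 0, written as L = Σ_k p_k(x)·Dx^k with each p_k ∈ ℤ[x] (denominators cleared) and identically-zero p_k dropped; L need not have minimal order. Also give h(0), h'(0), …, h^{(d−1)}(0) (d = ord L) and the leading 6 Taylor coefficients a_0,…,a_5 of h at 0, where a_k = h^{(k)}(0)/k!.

L = (24 - 288·x - 288·x^2)·Dx + (-31 + 24·x - 204·x^2 - 288·x^3)·Dx^2 + (3 - 5·x - 20·x^3 - 48·x^4)·Dx^3  (order 3).
h: a_k = -2, -2, -18, -178/3, -162, -2366/5, …
ICs: h(0) = -2, h′(0) = -2, h′′(0) = -36.

f: a_k = 0, 4, 0, -16/3, 0, 64/5, …
g: a_k = -2, -6, -18, -54, -162, -486, …
Weyl lclm of L_f,L_g ⇒ L₀ (ord ≤ 3).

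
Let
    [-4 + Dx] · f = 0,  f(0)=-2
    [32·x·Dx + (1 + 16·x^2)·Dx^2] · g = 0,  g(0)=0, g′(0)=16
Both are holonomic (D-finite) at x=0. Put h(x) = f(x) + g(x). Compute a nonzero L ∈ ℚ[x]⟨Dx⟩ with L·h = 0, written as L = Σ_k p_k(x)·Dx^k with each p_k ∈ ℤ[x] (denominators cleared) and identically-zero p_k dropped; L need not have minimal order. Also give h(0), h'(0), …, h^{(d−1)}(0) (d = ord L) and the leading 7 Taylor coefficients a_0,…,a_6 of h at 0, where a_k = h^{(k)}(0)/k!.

L = (32 - 256·x - 512·x^2)·Dx + (-12 + 48·x + 64·x^2 - 256·x^3)·Dx^2 + (1 + 4·x + 16·x^2 + 64·x^3)·Dx^3  (order 3).
h: a_k = -2, 8, -16, -320/3, -64/3, 12032/15, -512/45, …
ICs: h(0) = -2, h′(0) = 8, h′′(0) = -32.

f: a_k = -2, -8, -16, -64/3, -64/3, -256/15, -512/45, …
g: a_k = 0, 16, 0, -256/3, 0, 4096/5, 0, …
f+g: L₀ = lclm(L_f,L_g), ord ≤ 1+2.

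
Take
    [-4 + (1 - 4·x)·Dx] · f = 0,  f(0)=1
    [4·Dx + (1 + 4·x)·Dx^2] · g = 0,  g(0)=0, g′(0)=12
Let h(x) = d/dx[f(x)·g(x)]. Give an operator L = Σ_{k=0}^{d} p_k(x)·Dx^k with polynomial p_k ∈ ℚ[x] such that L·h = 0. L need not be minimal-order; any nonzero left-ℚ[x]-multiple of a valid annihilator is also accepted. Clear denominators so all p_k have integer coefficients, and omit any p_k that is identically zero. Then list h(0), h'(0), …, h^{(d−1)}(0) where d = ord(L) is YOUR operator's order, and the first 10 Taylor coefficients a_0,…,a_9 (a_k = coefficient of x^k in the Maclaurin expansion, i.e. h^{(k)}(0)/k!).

f: a_k = 1, 4, 16, 64, 256, 1024, 4096, 16384, 65536, 262144, …
g: a_k = 0, 12, -24, 64, -192, 3072/5, -2048, 49152/7, -24576, 262144/3, …
f·g: L₀ = L_f ⊗_s L_g, ord ≤ 1·2.
Derive L from L₀ (diff closure).
L = 64 + (4 + 80·x)·Dx + (-1 + 16·x^2)·Dx^2  (order 2).
h: a_k = 12, 48, 480, 1792, 12032, 227328/5, 1306624/5, 34930688/35, 184713216/35, 426508288/21, …
ICs: h(0) = 12, h′(0) = 48.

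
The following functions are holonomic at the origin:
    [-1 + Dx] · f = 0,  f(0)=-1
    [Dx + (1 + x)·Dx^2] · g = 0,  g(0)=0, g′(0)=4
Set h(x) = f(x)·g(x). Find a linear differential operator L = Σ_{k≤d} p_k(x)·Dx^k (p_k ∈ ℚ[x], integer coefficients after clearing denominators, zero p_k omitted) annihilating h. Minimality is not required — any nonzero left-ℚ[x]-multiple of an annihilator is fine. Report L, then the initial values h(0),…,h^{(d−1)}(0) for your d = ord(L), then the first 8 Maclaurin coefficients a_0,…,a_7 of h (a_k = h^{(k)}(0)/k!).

f: a_k = -1, -1, -1/2, -1/6, -1/24, -1/120, -1/720, -1/5040, …
g: a_k = 0, 4, -2, 4/3, -1, 4/5, -2/3, 4/7, …
h₀=f·g: eliminate ⇒ L₀, order ≤ 1·2.
L = x + (-1 - 2·x)·Dx + (1 + x)·Dx^2  (order 2).
h: a_k = 0, -4, -2, -4/3, 0, -3/10, 7/36, -23/126, …
ICs: h(0) = 0, h′(0) = -4.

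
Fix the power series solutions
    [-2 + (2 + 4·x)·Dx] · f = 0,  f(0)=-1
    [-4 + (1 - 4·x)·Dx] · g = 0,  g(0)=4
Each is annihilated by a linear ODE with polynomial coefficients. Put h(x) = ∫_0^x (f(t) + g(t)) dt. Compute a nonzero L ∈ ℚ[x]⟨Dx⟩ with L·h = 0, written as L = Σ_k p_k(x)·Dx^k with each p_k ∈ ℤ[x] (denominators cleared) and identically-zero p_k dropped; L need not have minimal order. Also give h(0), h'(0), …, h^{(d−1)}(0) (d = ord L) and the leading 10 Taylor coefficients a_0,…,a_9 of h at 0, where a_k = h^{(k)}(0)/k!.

L = (12 + 16·x)·Dx + (-11 - 40·x - 48·x^2)·Dx^2 + (1 + 2·x - 16·x^2 - 32·x^3)·Dx^3  (order 3).
h: a_k = 0, 3, 15/2, 43/2, 511/8, 8197/40, 32761/48, 262165/112, 1048543/128, 33554861/1152, …
ICs: h(0) = 0, h′(0) = 3, h′′(0) = 15.

f: a_k = -1, -1, 1/2, -1/2, 5/8, -7/8, 21/16, -33/16, 429/128, -715/128, …
g: a_k = 4, 16, 64, 256, 1024, 4096, 16384, 65536, 262144, 1048576, …
h₀=f+g: left-lcm gives L₀, ord ≤ 2.
h=∫₀ˣh₀: take L = L₀·Dx.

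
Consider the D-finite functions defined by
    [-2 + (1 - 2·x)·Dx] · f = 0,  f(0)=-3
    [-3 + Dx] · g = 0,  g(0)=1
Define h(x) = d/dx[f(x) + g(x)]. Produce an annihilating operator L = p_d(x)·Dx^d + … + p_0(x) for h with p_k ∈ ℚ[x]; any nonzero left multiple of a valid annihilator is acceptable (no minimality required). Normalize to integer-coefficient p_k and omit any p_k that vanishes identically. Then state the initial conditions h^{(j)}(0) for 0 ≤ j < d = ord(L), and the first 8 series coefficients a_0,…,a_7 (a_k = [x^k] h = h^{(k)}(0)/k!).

f: a_k = -3, -6, -12, -24, -48, -96, -192, -384, …
g: a_k = 1, 3, 9/2, 9/2, 27/8, 81/40, 81/80, 243/560, …
Weyl lclm of L_f,L_g ⇒ L₀ (ord ≤ 2).
h=h₀': d/dx-closure on L₀ ⇒ L.
L = (36 + 72·x) + (-15 - 36·x + 36·x^2)·Dx + (1 + 4·x - 12·x^2)·Dx^2  (order 2).
h: a_k = -3, -15, -117/2, -357/2, -3759/8, -45837/40, -214797/80, -3439911/560, …
ICs: h(0) = -3, h′(0) = -15.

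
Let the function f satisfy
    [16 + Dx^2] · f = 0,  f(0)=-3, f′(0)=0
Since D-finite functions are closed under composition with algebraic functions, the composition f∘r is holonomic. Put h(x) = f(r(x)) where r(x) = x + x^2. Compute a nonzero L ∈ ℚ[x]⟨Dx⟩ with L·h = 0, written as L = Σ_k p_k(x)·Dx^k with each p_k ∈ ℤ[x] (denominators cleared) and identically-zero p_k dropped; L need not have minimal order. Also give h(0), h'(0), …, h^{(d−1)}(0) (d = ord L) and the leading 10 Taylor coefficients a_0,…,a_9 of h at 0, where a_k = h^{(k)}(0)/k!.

L = (16 + 96·x + 192·x^2 + 128·x^3) - 2·Dx + (1 + 2·x)·Dx^2  (order 2).
h: a_k = -3, 0, 24, 48, -8, -128, -2624/15, -128/5, 23008/105, 31744/105, …
ICs: h(0) = -3, h′(0) = 0.

f: a_k = -3, 0, 24, 0, -32, 0, 256/15, 0, -512/105, 0, …
h₀=f(r): pull back L_f along r ⇒ L₀.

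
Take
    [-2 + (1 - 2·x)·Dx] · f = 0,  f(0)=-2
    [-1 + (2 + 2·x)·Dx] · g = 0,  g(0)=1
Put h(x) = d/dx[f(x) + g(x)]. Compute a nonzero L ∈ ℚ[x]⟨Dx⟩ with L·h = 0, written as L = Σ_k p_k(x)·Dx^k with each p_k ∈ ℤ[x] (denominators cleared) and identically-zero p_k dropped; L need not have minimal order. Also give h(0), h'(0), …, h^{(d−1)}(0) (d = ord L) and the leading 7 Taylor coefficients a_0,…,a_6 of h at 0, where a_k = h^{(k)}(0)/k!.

L = (-20 - 8·x) + (-31 - 68·x - 28·x^2)·Dx + (6 - 2·x - 16·x^2 - 8·x^3)·Dx^2  (order 2).
h: a_k = -7/2, -65/4, -765/16, -4101/32, -81885/256, -393279/512, -3669785/2048, …
ICs: h(0) = -7/2, h′(0) = -65/4.

f: a_k = -2, -4, -8, -16, -32, -64, -128, …
g: a_k = 1, 1/2, -1/8, 1/16, -5/128, 7/256, -21/1024, …
Sum ⇒ L₀ = lclm(L_f,L_g) in ℚ(x)⟨Dx⟩.
Derive L from L₀ (diff closure).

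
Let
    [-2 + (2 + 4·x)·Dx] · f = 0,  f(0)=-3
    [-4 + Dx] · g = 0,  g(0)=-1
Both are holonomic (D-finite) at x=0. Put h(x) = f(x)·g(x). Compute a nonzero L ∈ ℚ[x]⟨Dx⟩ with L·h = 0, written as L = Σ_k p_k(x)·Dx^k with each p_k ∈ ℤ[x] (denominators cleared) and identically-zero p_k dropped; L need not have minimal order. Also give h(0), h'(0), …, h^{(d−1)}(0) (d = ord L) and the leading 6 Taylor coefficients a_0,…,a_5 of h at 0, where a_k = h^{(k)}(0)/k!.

f: a_k = -3, -3, 3/2, -3/2, 15/8, -21/8, …
g: a_k = -1, -4, -8, -32/3, -32/3, -128/15, …
Product ⇒ symmetric product L₀, ord ≤ 1.
L = (-5 - 8·x) + (1 + 2·x)·Dx  (order 1).
h: a_k = 3, 15, 69/2, 103/2, 449/8, 1949/40, …
ICs: h(0) = 3.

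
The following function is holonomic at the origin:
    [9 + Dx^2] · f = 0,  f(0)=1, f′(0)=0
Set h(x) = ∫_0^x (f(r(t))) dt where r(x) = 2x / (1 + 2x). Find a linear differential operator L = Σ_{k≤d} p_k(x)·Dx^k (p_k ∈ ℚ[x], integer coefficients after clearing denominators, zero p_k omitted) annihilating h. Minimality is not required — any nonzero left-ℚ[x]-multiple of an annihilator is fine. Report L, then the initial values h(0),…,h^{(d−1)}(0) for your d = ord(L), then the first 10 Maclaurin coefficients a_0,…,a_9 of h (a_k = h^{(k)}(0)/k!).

f: a_k = 1, 0, -9/2, 0, 27/8, 0, -81/80, 0, 729/4480, 0, …
L₀ from L_f via x↦r, Dx↦r'^{-1}Dx.
Integrate: L := L₀·Dx.
L = 36·Dx + (4 + 24·x + 48·x^2 + 32·x^3)·Dx^2 + (1 + 8·x + 24·x^2 + 32·x^3 + 16·x^4)·Dx^3  (order 3).
h: a_k = 0, 1, 0, -6, 18, -162/5, 24, 468/5, -2754/5, 65234/35, …
ICs: h(0) = 0, h′(0) = 1, h′′(0) = 0.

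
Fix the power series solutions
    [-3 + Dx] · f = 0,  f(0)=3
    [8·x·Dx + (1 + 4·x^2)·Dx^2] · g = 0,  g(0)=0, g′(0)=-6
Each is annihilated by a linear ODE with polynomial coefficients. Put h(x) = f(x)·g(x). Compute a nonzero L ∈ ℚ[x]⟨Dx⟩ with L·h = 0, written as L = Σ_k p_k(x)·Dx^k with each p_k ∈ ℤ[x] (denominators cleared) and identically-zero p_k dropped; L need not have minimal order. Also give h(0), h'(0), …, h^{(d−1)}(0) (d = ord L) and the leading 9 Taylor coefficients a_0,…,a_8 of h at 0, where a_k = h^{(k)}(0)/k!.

f: a_k = 3, 9, 27/2, 27/2, 81/8, 243/40, 243/80, 729/560, 2187/4480, …
g: a_k = 0, -6, 0, 8, 0, -96/5, 0, 384/7, 0, …
L₀ := L_f ⊗_s L_g (sym. prod.), ord ≤ 2.
L = (9 - 24·x + 36·x^2) + (-6 + 8·x - 24·x^2)·Dx + (1 + 4·x^2)·Dx^2  (order 2).
h: a_k = 0, -18, -54, -57, -9, -207/20, -405/4, -8919/280, 15417/56, …
ICs: h(0) = 0, h′(0) = -18.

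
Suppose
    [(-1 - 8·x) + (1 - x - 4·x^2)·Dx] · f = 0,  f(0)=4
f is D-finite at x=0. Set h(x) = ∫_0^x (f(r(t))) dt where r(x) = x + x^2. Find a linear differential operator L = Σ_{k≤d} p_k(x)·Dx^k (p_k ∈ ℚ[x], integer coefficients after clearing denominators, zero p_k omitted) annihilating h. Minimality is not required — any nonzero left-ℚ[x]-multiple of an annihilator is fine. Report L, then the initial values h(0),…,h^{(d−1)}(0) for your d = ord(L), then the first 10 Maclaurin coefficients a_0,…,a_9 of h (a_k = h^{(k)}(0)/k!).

L = (1 + 10·x + 24·x^2 + 16·x^3)·Dx + (-1 + x + 5·x^2 + 8·x^3 + 4·x^4)·Dx^2  (order 2).
h: a_k = 0, 4, 2, 8, 19, 244/5, 416/3, 2756/7, 2293/2, 30584/9, …
ICs: h(0) = 0, h′(0) = 4.

f: a_k = 4, 4, 20, 36, 116, 260, 724, 1764, 4660, 11716, …
Change of var in L_f (x↦r) gives L₀.
∫: right-multiply L₀ by Dx.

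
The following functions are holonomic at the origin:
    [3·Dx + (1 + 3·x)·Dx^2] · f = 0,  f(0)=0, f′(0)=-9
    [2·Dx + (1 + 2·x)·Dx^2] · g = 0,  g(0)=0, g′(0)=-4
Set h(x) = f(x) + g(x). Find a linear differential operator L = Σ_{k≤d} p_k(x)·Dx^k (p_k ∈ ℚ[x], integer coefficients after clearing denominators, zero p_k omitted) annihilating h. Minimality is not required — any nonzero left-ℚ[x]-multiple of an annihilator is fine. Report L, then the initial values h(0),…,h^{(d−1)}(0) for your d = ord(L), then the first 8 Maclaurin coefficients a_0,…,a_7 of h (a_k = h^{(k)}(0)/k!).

L = 12·Dx + (10 + 24·x)·Dx^2 + (1 + 5·x + 6·x^2)·Dx^3  (order 3).
h: a_k = 0, -13, 35/2, -97/3, 275/4, -793/5, 2315/6, -6817/7, …
ICs: h(0) = 0, h′(0) = -13, h′′(0) = 35.

f: a_k = 0, -9, 27/2, -27, 243/4, -729/5, 729/2, -6561/7, …
g: a_k = 0, -4, 4, -16/3, 8, -64/5, 64/3, -256/7, …
h₀=f+g: left-lcm gives L₀, ord ≤ 4.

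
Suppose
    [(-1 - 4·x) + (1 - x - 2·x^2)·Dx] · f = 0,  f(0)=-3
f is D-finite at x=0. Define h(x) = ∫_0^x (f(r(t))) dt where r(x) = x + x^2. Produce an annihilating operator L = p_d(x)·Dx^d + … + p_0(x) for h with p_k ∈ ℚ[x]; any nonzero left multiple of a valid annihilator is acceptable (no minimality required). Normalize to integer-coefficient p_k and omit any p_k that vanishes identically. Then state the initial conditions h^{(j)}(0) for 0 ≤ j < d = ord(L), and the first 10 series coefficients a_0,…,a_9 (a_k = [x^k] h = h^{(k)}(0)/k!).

L = (1 + 6·x + 12·x^2 + 8·x^3)·Dx + (-1 + x + 3·x^2 + 4·x^3 + 2·x^4)·Dx^2  (order 2).
h: a_k = 0, -3, -3/2, -4, -33/4, -87/5, -40, -657/7, -1791/8, -544, …
ICs: h(0) = 0, h′(0) = -3.

f: a_k = -3, -3, -9, -15, -33, -63, -129, -255, -513, -1023, …
Change of var in L_f (x↦r) gives L₀.
h=∫h₀ ⇒ L = L₀·Dx.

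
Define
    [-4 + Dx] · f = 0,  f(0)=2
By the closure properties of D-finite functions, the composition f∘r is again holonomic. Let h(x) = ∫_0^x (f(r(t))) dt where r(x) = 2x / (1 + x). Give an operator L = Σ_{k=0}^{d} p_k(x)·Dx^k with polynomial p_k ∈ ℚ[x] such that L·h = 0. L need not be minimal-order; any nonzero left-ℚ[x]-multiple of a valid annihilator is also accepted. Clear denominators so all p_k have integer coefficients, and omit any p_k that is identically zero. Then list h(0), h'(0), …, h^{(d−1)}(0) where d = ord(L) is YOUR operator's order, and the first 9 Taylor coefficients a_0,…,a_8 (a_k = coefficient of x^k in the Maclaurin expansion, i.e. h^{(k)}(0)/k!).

f: a_k = 2, 8, 16, 64/3, 64/3, 256/15, 512/45, 2048/315, 1024/315, …
L₀ from L_f via x↦r, Dx↦r'^{-1}Dx.
∫: right-multiply L₀ by Dx.
L = -8·Dx + (1 + 2·x + x^2)·Dx^2  (order 2).
h: a_k = 0, 2, 8, 16, 44/3, 16/15, -88/15, 368/315, 806/315, …
ICs: h(0) = 0, h′(0) = 2.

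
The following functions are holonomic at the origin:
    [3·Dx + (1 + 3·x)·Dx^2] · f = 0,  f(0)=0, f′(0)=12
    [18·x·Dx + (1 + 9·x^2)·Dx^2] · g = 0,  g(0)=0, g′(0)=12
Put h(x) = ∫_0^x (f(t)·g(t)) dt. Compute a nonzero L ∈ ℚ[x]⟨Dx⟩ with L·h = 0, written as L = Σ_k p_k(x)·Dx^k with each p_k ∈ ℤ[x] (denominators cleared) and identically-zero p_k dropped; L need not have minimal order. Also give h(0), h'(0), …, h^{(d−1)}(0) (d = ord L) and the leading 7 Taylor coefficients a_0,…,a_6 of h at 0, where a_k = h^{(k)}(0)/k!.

L = (648 + 3564·x + 19440·x^2 + 113724·x^3 + 262440·x^4 + 341172·x^5 + 236196·x^7)·Dx^2 + (162 + 3348·x + 24948·x^2 + 117612·x^3 + 396576·x^4 + 813564·x^5 + 918540·x^6 + 236196·x^7 + 826686·x^8)·Dx^3 + (36 + 576·x + 5184·x^2 + 25272·x^3 + 87480·x^4 + 227448·x^5 + 419904·x^6 + 472392·x^7 + 236196·x^8 + 472392·x^9)·Dx^4 + (5 + 54·x + 333·x^2 + 1512·x^3 + 5346·x^4 + 14580·x^5 + 30618·x^6 + 52488·x^7 + 59049·x^8 + 39366·x^9 + 59049·x^10)·Dx^5  (order 5).
h: a_k = 0, 0, 0, 48, -54, 0, -54, …
ICs: h(0) = 0, h′(0) = 0, h′′(0) = 0, h′′′(0) = 288, h′′′′(0) = -1296.

f: a_k = 0, 12, -18, 36, -81, 972/5, -486, …
g: a_k = 0, 12, 0, -36, 0, 972/5, 0, …
f·g: L₀ = L_f ⊗_s L_g, ord ≤ 2·2.
h=∫h₀ ⇒ L = L₀·Dx.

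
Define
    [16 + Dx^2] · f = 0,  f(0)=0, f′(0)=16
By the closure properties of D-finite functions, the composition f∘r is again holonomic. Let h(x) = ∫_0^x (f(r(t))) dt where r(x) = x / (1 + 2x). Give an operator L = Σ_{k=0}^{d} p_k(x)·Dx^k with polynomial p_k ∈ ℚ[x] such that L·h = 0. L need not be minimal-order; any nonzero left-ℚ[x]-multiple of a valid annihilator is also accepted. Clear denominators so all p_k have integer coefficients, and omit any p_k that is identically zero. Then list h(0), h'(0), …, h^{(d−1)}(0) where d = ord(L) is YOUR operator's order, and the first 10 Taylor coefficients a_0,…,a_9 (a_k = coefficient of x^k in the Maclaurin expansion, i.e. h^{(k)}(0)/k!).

L = 16·Dx + (4 + 24·x + 48·x^2 + 32·x^3)·Dx^2 + (1 + 8·x + 24·x^2 + 32·x^3 + 16·x^4)·Dx^3  (order 3).
h: a_k = 0, 0, 8, -32/3, 16/3, 128/5, -5504/45, 2560/7, -282752/315, 776192/405, …
ICs: h(0) = 0, h′(0) = 0, h′′(0) = 16.

f: a_k = 0, 16, 0, -128/3, 0, 512/15, 0, -4096/315, 0, 8192/2835, …
Substitute x→r, Dx→(1/r')Dx; clear ⇒ L₀.
h=∫₀ˣh₀: take L = L₀·Dx.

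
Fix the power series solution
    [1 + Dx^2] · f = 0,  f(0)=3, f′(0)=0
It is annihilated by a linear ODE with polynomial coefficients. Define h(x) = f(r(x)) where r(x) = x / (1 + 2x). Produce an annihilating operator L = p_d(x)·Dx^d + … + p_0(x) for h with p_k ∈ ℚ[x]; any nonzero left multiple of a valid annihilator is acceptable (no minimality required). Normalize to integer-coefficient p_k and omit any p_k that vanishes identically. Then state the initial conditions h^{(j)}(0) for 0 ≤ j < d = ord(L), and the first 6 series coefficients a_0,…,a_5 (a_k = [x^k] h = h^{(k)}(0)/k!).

f: a_k = 3, 0, -3/2, 0, 1/8, 0, …
h₀=f(r): pull back L_f along r ⇒ L₀.
L = 1 + (4 + 24·x + 48·x^2 + 32·x^3)·Dx + (1 + 8·x + 24·x^2 + 32·x^3 + 16·x^4)·Dx^2  (order 2).
h: a_k = 3, 0, -3/2, 6, -143/8, 47, …
ICs: h(0) = 3, h′(0) = 0.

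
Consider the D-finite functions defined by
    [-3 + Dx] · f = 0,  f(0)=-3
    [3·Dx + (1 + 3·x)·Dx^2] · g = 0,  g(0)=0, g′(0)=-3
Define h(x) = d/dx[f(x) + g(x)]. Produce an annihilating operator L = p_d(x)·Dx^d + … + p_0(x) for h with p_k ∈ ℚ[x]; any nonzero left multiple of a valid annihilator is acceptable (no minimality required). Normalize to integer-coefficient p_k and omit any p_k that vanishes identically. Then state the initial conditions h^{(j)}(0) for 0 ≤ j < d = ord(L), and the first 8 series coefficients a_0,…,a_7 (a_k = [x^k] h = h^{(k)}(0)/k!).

f: a_k = -3, -9, -27/2, -27/2, -81/8, -243/40, -243/80, -729/560, …
g: a_k = 0, -3, 9/2, -9, 81/4, -243/5, 243/2, -2187/7, …
L₀ := lclm(L_f,L_g); ord L₀ ≤ 1+2.
h=h₀': d/dx-closure on L₀ ⇒ L.
L = (-27 - 27·x) + (3 - 18·x - 27·x^2)·Dx + (2 + 9·x + 9·x^2)·Dx^2  (order 2).
h: a_k = -12, -18, -135/2, 81/2, -2187/8, 28431/40, -175689/80, 3671973/560, …
ICs: h(0) = -12, h′(0) = -18.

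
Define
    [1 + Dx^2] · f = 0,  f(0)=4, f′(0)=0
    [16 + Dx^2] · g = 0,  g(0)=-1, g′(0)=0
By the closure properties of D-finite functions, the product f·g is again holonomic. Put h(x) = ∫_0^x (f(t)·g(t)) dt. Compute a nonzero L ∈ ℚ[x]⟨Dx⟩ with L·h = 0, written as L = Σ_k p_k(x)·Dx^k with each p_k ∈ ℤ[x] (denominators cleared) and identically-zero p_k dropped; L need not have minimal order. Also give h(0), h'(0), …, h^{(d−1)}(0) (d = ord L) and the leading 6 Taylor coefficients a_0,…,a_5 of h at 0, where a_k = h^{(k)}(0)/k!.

L = 225·Dx + 34·Dx^3 + Dx^5  (order 5).
h: a_k = 0, -4, 0, 34/3, 0, -353/30, …
ICs: h(0) = 0, h′(0) = -4, h′′(0) = 0, h′′′(0) = 68, h′′′′(0) = 0.

f: a_k = 4, 0, -2, 0, 1/6, 0, …
g: a_k = -1, 0, 8, 0, -32/3, 0, …
Sym-product of L_f,L_g gives L₀ (≤ ord 4).
h=∫h₀ ⇒ L = L₀·Dx.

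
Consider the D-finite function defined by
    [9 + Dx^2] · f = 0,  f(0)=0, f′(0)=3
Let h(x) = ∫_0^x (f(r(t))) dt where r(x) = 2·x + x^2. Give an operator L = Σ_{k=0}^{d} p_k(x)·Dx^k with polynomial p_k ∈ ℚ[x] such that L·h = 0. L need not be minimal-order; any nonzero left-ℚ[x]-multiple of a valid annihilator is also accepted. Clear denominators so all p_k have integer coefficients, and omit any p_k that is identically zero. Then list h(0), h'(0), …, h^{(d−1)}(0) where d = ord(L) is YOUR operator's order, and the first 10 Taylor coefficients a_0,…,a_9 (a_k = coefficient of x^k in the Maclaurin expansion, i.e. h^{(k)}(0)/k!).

f: a_k = 0, 3, 0, -9/2, 0, 81/40, 0, -243/560, 0, 243/4480, …
f∘r: x↦r, Dx↦Dx/r' in L_f ⇒ L₀.
Integrate: L := L₀·Dx.
L = (36 + 108·x + 108·x^2 + 36·x^3)·Dx - Dx^2 + (1 + x)·Dx^3  (order 3).
h: a_k = 0, 0, 3, 1, -9, -54/5, 63/10, 45/2, 1863/140, -63/5, …
ICs: h(0) = 0, h′(0) = 0, h′′(0) = 6.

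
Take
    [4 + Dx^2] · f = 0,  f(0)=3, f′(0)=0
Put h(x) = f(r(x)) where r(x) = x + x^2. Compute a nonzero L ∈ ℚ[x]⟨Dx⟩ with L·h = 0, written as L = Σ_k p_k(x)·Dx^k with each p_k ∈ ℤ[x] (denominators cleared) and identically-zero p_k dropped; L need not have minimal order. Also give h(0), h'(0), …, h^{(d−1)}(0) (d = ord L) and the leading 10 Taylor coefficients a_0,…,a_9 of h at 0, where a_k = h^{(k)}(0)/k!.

f: a_k = 3, 0, -6, 0, 2, 0, -4/15, 0, 2/105, 0, …
Change of var in L_f (x↦r) gives L₀.
L = (4 + 24·x + 48·x^2 + 32·x^3) - 2·Dx + (1 + 2·x)·Dx^2  (order 2).
h: a_k = 3, 0, -6, -12, -4, 8, 176/15, 32/5, -208/105, -544/105, …
ICs: h(0) = 3, h′(0) = 0.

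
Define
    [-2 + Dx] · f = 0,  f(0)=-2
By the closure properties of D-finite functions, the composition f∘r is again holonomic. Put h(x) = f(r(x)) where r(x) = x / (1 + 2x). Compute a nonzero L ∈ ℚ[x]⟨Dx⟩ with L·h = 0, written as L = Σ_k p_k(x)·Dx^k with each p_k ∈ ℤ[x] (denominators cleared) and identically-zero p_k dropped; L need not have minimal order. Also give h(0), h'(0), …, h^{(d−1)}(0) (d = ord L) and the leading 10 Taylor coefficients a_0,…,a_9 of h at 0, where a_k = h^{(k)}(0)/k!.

f: a_k = -2, -4, -4, -8/3, -4/3, -8/15, -8/45, -16/315, -4/315, -8/2835, …
f∘r: x↦r, Dx↦Dx/r' in L_f ⇒ L₀.
L = -2 + (1 + 4·x + 4·x^2)·Dx  (order 1).
h: a_k = -2, -4, 4, -8/3, -4/3, 152/15, -1208/45, 17456/315, -31364/315, 452152/2835, …
ICs: h(0) = -2.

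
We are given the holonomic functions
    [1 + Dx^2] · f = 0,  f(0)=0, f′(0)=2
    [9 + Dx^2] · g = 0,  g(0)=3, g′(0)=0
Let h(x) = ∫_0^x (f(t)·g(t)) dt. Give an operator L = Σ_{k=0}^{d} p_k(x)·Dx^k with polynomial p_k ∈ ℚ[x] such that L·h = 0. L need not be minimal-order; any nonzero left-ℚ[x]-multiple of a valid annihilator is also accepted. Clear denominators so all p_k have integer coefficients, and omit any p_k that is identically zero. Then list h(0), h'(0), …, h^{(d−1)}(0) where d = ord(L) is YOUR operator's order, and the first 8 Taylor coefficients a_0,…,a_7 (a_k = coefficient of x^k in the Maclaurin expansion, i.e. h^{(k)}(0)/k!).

f: a_k = 0, 2, 0, -1/3, 0, 1/60, 0, -1/2520, …
g: a_k = 3, 0, -27/2, 0, 81/8, 0, -243/80, 0, …
L₀ := L_f ⊗_s L_g (sym. prod.), ord ≤ 4.
∫: right-multiply L₀ by Dx.
L = 64·Dx + 20·Dx^3 + Dx^5  (order 5).
h: a_k = 0, 0, 3, 0, -7, 0, 62/15, 0, …
ICs: h(0) = 0, h′(0) = 0, h′′(0) = 6, h′′′(0) = 0, h′′′′(0) = -168.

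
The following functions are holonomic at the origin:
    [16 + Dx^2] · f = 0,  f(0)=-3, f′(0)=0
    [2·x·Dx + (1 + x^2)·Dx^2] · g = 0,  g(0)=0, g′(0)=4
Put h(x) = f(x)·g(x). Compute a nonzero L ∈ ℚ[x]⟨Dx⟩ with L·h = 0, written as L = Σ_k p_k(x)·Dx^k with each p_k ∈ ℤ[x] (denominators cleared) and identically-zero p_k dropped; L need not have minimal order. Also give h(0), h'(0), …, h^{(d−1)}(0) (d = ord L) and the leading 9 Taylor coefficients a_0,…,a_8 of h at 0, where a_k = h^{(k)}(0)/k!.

f: a_k = -3, 0, 24, 0, -32, 0, 256/15, 0, -512/105, …
g: a_k = 0, 4, 0, -4/3, 0, 4/5, 0, -4/7, 0, …
Sym-product of L_f,L_g gives L₀ (≤ ord 4).
L = (5440 + 19136·x^2 + 25856·x^4 + 16384·x^6 + 4096·x^8) + (1152·x + 3200·x^3 + 3072·x^5 + 1024·x^7)·Dx + (612 + 2252·x^2 + 3168·x^4 + 2048·x^6 + 512·x^8)·Dx^2 + (72·x + 200·x^3 + 192·x^5 + 64·x^7)·Dx^3 + (17 + 66·x^2 + 97·x^4 + 64·x^6 + 16·x^8)·Dx^4  (order 4).
h: a_k = 0, -12, 0, 100, 0, -812/5, 0, 13844/105, 0, …
ICs: h(0) = 0, h′(0) = -12, h′′(0) = 0, h′′′(0) = 600.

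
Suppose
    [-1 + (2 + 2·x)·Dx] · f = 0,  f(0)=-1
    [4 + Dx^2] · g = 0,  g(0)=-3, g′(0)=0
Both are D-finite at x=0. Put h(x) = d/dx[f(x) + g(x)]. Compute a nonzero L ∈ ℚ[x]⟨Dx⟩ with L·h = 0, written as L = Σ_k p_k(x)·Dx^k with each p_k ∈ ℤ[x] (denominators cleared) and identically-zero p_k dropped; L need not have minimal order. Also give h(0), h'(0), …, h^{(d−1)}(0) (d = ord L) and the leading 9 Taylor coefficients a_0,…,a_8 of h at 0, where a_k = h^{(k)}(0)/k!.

f: a_k = -1, -1/2, 1/8, -1/16, 5/128, -7/256, 21/1024, -33/2048, 429/32768, …
g: a_k = -3, 0, 6, 0, -2, 0, 4/15, 0, -2/105, …
L₀ := lclm(L_f,L_g); ord L₀ ≤ 1+2.
h₀' ⇒ L via d/dx closure of L₀.
L = (-124 - 128·x - 64·x^2) + (-152 - 408·x - 384·x^2 - 128·x^3)·Dx + (-31 - 32·x - 16·x^2)·Dx^2 + (-38 - 102·x - 96·x^2 - 32·x^3)·Dx^3  (order 3).
h: a_k = -1/2, 49/4, -3/16, -251/32, -35/256, 4411/2560, -231/2048, -20491/430080, -6435/65536, …
ICs: h(0) = -1/2, h′(0) = 49/4, h′′(0) = -3/8.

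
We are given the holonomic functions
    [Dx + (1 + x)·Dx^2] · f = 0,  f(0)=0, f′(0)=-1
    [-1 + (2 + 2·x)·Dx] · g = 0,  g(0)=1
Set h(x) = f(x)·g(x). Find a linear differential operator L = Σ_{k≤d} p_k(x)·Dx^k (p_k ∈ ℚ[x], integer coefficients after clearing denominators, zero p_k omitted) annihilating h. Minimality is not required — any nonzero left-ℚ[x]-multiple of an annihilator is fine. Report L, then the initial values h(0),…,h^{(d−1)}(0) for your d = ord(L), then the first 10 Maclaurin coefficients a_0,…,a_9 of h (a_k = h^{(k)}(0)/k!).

L = 1 + (4 + 8·x + 4·x^2)·Dx^2  (order 2).
h: a_k = 0, -1, 0, 1/24, -1/24, 71/1920, -31/960, 3043/107520, -2689/107520, 46027/2064384, …
ICs: h(0) = 0, h′(0) = -1.

f: a_k = 0, -1, 1/2, -1/3, 1/4, -1/5, 1/6, -1/7, 1/8, -1/9, …
g: a_k = 1, 1/2, -1/8, 1/16, -5/128, 7/256, -21/1024, 33/2048, -429/32768, 715/65536, …
Product ⇒ symmetric product L₀, ord ≤ 2.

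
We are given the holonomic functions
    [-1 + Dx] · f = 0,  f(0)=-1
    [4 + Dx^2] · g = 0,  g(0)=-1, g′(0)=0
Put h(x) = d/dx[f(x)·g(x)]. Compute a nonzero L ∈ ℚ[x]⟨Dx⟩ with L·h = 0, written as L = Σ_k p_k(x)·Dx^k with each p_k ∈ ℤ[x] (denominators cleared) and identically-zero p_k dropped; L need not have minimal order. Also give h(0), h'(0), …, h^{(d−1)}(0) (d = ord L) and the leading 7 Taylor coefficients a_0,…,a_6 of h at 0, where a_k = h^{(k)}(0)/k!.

f: a_k = -1, -1, -1/2, -1/6, -1/24, -1/120, -1/720, …
g: a_k = -1, 0, 2, 0, -2/3, 0, 4/45, …
Product ⇒ symmetric product L₀, ord ≤ 2.
h₀' ⇒ L via d/dx closure of L₀.
L = 5 - 2·Dx + Dx^2  (order 2).
h: a_k = 1, -3, -11/2, -7/6, 41/24, 39/40, 29/720, …
ICs: h(0) = 1, h′(0) = -3.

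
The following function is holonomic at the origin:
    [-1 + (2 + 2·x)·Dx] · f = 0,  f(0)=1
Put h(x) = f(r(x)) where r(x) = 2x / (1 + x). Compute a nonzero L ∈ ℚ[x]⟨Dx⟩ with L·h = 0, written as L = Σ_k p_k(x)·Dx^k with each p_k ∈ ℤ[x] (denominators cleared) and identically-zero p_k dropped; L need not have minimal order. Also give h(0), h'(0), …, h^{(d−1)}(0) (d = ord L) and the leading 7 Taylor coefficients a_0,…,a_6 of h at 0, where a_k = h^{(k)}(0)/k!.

L = -1 + (1 + 4·x + 3·x^2)·Dx  (order 1).
h: a_k = 1, 1, -3/2, 5/2, -37/8, 75/8, -327/16, …
ICs: h(0) = 1.

f: a_k = 1, 1/2, -1/8, 1/16, -5/128, 7/256, -21/1024, …
L₀ from L_f via x↦r, Dx↦r'^{-1}Dx.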